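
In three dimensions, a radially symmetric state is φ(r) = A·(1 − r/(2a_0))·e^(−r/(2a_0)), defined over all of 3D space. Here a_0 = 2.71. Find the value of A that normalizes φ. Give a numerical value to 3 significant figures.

The normalization condition is ∫|φ|² 4πr² dr = 1 from 0 to ∞.
Using ∫₀^∞ rⁿ e^(−αr) dr = n!/αⁿ⁺¹, ∫|φ|² 4πr² dr = A²·(8·π·a_0^3).
Plugging in a_0 = 2.71 yields A = 0.04471.

A ≈ 0.0447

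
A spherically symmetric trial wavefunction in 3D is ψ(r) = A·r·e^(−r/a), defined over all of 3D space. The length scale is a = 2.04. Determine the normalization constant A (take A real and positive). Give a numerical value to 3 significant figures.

Require ∫ |ψ|² 4πr² dr = 1 over the whole domain.
In 3D with spherical symmetry the volume element is 4πr² dr.
The integral (without the A² prefactor) comes out to 3·π·a^5.
So A² = (3·π·a^5)^(−1).
Plugging in a = 2.04 yields A = 0.05480.

A ≈ 0.0548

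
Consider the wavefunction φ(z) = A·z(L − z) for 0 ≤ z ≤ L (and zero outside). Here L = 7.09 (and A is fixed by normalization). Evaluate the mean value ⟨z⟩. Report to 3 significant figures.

⟨z⟩ ≈ 3.55

⟨z⟩ = ∫ z |φ|² dz over the full domain.
Expanding the polynomial and integrating term by term, evaluating both integrals, ⟨z⟩ = L/2.
Putting L = 7.09 gives 3.545.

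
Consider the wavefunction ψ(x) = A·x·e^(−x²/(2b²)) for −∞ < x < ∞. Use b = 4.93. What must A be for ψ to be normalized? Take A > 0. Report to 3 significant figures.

Normalization requires ∫|ψ|² dx = 1, integrated from −∞ to ∞.
With ψ = A·x·e^(−x²/(2b²)), the integral evaluates to A²·[√(π)·b^3/2].
Hence A² = 1/[√(π)·b^3/2].
Plugging in b = 4.93 yields A = 0.09704.

A ≈ 0.0970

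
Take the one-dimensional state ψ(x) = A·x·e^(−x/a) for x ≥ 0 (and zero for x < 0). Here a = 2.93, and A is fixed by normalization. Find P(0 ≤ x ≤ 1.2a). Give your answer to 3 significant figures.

P ≈ 0.430

The probability is P = ∫ |ψ|² dx over [0, 1.2a].
The normalization integral ∫|ψ|²dx over the whole domain equals a^3/4·A², and A² cancels in the ratio.
Substituting u = x/a, A² and the length scale cancel in the ratio: P = ∫_{0}^{1.2} u^2·e^(-2·u) du / ∫_{0}^{∞} u^2·e^(-2·u) du.
An antiderivative of u^2·e^(-2·u) is -(2·u^2 + 2·u + 1)·e^(-2·u)/4; evaluating from 0 to 1.2 gives 1/4 - 157·e^(-12/5)/100, while the full integral is 1/4.
The result is P = 0.4303.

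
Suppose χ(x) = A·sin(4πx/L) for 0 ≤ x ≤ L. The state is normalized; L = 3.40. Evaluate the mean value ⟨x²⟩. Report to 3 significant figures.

⟨x^2⟩ ≈ 3.82

By definition ⟨x²⟩ = ∫ x^2 |χ(x)|² dx.
Using sin²θ = (1 − cos 2θ)/2, since the A² factors cancel between numerator and denominator, ⟨x²⟩ = -L^2/(32·π^2) + L^2/3.
With L = 3.40, ⟨x^2⟩ = 3.817.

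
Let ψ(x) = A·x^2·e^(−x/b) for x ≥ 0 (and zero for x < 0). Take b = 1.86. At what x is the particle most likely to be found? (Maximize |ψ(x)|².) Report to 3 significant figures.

x ≈ 3.72

Differentiate |ψ(x)|² with respect to x and set to zero.
This gives x = 2·b.
With b = 1.86, the most probable position is 3.720.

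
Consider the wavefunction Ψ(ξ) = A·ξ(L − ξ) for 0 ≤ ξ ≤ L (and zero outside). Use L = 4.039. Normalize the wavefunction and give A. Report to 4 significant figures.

A ≈ 0.1671

The normalization condition is ∫|Ψ|² dξ = 1 from 0 to L.
Expanding the polynomial and integrating term by term, ∫|Ψ|² dξ = A²·(L^5/30).
So A² = (L^5/30)^(−1).
With L = 4.039: A² = 0.027909 and A = 0.16706.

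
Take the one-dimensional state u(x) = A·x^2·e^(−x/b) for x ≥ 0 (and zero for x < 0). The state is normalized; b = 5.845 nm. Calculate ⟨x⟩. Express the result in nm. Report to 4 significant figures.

⟨x⟩ = ∫ x |u|² dx over the full domain.
Using ∫₀^∞ xⁿ e^(−αx) dx = n!/αⁿ⁺¹, evaluating both integrals, ⟨x⟩ = 5·b/2.
With b = 5.845, ⟨x⟩ = 14.613.

⟨x⟩ ≈ 14.61 nm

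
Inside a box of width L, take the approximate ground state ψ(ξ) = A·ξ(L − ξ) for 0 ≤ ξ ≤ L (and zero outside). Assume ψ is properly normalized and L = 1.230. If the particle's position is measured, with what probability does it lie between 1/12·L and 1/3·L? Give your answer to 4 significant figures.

P = ∫_{1/12·L}^{1/3·L} |ψ(ξ)|² dξ.
The normalization integral ∫|ψ|²dξ over the whole domain equals L^5/30·A², and A² cancels in the ratio.
Let u = ξ/L; then A² and the length scale cancel, so P = ∫_{1/12}^{1/3} u^2·(1 - u)^2 du ÷ ∫_{0}^{1} u^2·(1 - u)^2 du.
With ∫ u^2·(1 - u)^2 du = u^3·(6·u^2 - 15·u + 10)/30 + C, the region integral is ≈ 0.00682629 and the full one is 1/30.
Evaluating gives P = 0.20479.

P ≈ 0.2048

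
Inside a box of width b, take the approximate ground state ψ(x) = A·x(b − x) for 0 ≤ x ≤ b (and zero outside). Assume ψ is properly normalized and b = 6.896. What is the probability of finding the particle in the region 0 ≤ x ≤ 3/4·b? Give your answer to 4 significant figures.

P = ∫_{0}^{3/4·b} |ψ(x)|² dx.
The normalization integral ∫|ψ|²dx over the whole domain equals b^5/30·A², and A² cancels in the ratio.
In terms of u = x/b (A² and the length scale cancel between numerator and denominator), P = [∫_{0}^{3/4} u^2·(1 - u)^2 du] / [∫_{0}^{1} u^2·(1 - u)^2 du].
With ∫ u^2·(1 - u)^2 du = u^3·(6·u^2 - 15·u + 10)/30 + C, the region integral is 153/5120 and the full one is 1/30.
Evaluating gives P = 459/512.

P ≈ 0.8965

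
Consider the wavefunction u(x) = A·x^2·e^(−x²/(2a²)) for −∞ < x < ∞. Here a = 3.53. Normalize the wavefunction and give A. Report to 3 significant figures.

We need A² ∫|f|² dx = 1, taking the integral from −∞ to ∞.
With ∫_{−∞}^{∞} x^(2m) e^(−αx²) dx = (2m−1)!!·√π / (2^m α^(m+1/2)), carrying out the integral gives A² · 3·√(π)·a^5/4.
Hence A² = 1/[3·√(π)·a^5/4].
With a = 3.53: A² = 0.001372 and A = 0.03705.

A ≈ 0.0370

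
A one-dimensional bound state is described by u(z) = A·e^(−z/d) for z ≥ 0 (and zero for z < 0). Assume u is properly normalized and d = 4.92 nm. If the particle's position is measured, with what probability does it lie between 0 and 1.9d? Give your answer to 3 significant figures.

P ≈ 0.978

|u|² is the probability density, so P = ∫_{0}^{1.9d} |u|² dz.
With A² fixed by ∫|u|² = 1, i.e. A² = (d/2)^(−1), substitute and integrate.
Let t = z/d; then A² and the length scale cancel, so P = ∫_{0}^{1.9} e^(-2·t) dt ÷ ∫_{0}^{∞} e^(-2·t) dt.
An antiderivative of e^(-2·t) is -e^(-2·t)/2; evaluating from 0 to 1.9 gives 1/2 - e^(-19/5)/2, while the full integral is 1/2.
The result is P = 0.9776.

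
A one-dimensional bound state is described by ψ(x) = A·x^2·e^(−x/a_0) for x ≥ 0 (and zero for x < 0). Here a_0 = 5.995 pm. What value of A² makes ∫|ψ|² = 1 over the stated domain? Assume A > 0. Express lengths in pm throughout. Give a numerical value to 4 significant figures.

A^2 ≈ 0.0001722 pm^(-5)

We need A² ∫|f|² dx = 1, taking the integral from 0 to ∞.
Recall ∫₀^∞ x^m e^(−x/β) dx = m!·β^(m+1), ∫|ψ|² dx = A²·(3·a_0^5/4).
Plugging in a_0 = 5.995 yields A = 0.013122.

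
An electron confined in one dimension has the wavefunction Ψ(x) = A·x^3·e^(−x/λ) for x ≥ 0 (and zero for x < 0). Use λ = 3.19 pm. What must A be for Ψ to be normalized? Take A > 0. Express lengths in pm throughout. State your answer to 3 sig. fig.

A ≈ 0.00727 pm^(-7/2)

We need A² ∫|f|² dx = 1, taking the integral from 0 to ∞.
The integral (without the A² prefactor) comes out to 45·λ^7/8.
So A² = (45·λ^7/8)^(−1).
With λ = 3.19: A² = 0.00005289 and A = 0.007272.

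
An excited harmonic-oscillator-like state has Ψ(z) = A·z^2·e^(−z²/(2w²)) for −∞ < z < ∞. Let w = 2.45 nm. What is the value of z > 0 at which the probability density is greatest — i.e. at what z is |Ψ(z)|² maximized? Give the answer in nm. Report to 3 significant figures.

z ≈ 3.46 nm

Set d/dz [|Ψ(z)|²] = 0 and solve for z > 0.
This gives z = √(2)·w.
With w = 2.45, the value of z > 0 at which the probability density is greatest is 3.465 nm.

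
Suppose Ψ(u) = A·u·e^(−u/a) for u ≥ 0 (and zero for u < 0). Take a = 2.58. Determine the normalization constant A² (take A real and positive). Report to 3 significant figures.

The normalization condition is ∫|Ψ|² du = 1 from 0 to ∞.
With Ψ = A·u·e^(−u/a), the integral evaluates to A²·[a^3/4].
So A² = (a^3/4)^(−1).
With a = 2.58: A² = 0.2329 and A = 0.4826.

A^2 ≈ 0.233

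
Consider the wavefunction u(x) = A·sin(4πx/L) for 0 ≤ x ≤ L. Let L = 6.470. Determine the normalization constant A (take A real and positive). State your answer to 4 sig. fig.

A ≈ 0.5560

The normalization condition is ∫|u|² dx = 1 from 0 to L.
Using sin²θ = (1 − cos 2θ)/2, the integral (without the A² prefactor) comes out to L/2.
Setting this equal to 1 gives A² = 1/(L/2).
Plugging in L = 6.470 yields A = 0.55598.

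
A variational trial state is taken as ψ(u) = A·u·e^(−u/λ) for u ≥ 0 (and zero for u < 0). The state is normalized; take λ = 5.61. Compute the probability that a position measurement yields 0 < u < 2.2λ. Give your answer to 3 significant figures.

P ≈ 0.815

The probability is P = ∫ |ψ|² du over [0, 2.2λ].
The normalization integral ∫|ψ|²du over the whole domain equals λ^3/4·A², and A² cancels in the ratio.
Substituting t = u/λ, A² and the length scale cancel in the ratio: P = ∫_{0}^{2.2} t^2·e^(-2·t) dt / ∫_{0}^{∞} t^2·e^(-2·t) dt.
Using ∫ t^2·e^(-2·t) dt = -(2·t^2 + 2·t + 1)·e^(-2·t)/4, the numerator is 1/4 - 377·e^(-22/5)/100 and the denominator is 1/4.
This works out to P = 0.8149.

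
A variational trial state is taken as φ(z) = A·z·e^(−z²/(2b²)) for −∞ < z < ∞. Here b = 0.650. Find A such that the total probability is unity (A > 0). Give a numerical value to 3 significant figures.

We need A² ∫|f|² dz = 1, taking the integral from −∞ to ∞.
The integral (without the A² prefactor) comes out to √(π)·b^3/2.
So A² = (√(π)·b^3/2)^(−1).
With b = 0.650: A² = 4.109 and A = 2.027.

A ≈ 2.03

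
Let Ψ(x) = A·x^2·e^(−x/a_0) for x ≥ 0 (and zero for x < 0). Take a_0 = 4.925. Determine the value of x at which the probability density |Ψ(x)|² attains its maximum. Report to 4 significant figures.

x ≈ 9.850

Set d/dx [|Ψ(x)|²] = 0 and solve for x > 0.
This gives x = 2·a_0.
With a_0 = 4.925, the most probable position is 9.8500.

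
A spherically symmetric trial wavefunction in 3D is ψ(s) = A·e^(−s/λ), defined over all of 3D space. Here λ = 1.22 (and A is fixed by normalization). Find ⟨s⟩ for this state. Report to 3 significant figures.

By definition ⟨s⟩ = ∫ s |ψ(s)|² 4πs² ds.
With ∫₀^∞ s^3 e^(−αs) ds = 3!/α^4, evaluating both integrals, ⟨s⟩ = 3·λ/2.
With λ = 1.22, ⟨s⟩ = 1.830.

⟨s⟩ ≈ 1.83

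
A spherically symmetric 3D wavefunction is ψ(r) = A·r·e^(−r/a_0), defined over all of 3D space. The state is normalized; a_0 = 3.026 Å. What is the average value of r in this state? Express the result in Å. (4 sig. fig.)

⟨r⟩ ≈ 7.565 Å

By definition ⟨r⟩ = ∫ r |ψ(r)|² 4πr² dr.
Recall ∫₀^∞ r^m e^(−r/β) dr = m!·β^(m+1), since the A² factors cancel between numerator and denominator, ⟨r⟩ = 5·a_0/2.
With a_0 = 3.026, ⟨r⟩ = 7.5650.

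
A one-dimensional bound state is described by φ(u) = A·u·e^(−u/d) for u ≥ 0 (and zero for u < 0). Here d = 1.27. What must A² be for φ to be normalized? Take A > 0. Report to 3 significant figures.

A^2 ≈ 1.95

Normalization requires ∫|φ|² du = 1, integrated from 0 to ∞.
Carrying out the integral gives A² · d^3/4.
Hence A² = 1/[d^3/4].
With d = 1.27: A² = 1.953 and A = 1.397.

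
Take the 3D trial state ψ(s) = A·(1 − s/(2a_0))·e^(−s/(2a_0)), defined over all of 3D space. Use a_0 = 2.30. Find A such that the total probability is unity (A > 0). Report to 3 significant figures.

We need A² ∫|f|² 4πs² ds = 1, taking the integral from 0 to ∞.
In 3D with spherical symmetry the volume element is 4πs² ds.
With ∫₀^∞ s^4 e^(−αs) ds = 4!/α^5, carrying out the integral gives A² · 8·π·a_0^3.
Plugging in a_0 = 2.30 yields A = 0.05719.

A ≈ 0.0572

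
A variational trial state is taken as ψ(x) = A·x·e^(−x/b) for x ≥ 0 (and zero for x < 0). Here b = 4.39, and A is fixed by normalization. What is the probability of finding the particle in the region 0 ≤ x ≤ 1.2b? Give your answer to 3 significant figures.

P ≈ 0.430

|ψ|² is the probability density, so P = ∫_{0}^{1.2b} |ψ|² dx.
With A² fixed by ∫|ψ|² = 1, i.e. A² = (b^3/4)^(−1), substitute and integrate.
In terms of u = x/b (A² and the length scale cancel between numerator and denominator), P = [∫_{0}^{1.2} u^2·e^(-2·u) du] / [∫_{0}^{∞} u^2·e^(-2·u) du].
With ∫ u^2·e^(-2·u) du = -(2·u^2 + 2·u + 1)·e^(-2·u)/4 + C, the region integral is 1/4 - 157·e^(-12/5)/100 and the full one is 1/4.
Evaluating gives P = 0.4303.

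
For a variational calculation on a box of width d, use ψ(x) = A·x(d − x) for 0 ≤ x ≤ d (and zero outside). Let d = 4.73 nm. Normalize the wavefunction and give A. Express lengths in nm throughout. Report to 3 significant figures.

The normalization condition is ∫|ψ|² dx = 1 from 0 to d.
Expanding the polynomial and integrating term by term, with ψ = A·x(d − x), the integral evaluates to A²·[d^5/30].
Setting this equal to 1 gives A² = 1/(d^5/30).
Plugging in d = 4.73 yields A = 0.1126.

A ≈ 0.113 nm^(-5/2)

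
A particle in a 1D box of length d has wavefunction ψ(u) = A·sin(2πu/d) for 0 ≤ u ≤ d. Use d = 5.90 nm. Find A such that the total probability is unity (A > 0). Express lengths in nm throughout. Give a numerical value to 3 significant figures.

We need A² ∫|f|² du = 1, taking the integral from 0 to d.
Using sin²θ = (1 − cos 2θ)/2, the integral (without the A² prefactor) comes out to d/2.
Setting this equal to 1 gives A² = 1/(d/2).
With d = 5.90: A² = 0.3390 and A = 0.5822.

A ≈ 0.582 nm^(-1/2)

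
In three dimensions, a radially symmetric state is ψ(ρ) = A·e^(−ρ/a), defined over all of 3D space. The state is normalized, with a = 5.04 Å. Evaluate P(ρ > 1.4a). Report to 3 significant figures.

P ≈ 0.469

Integrate the radial probability density 4πρ²|ψ|² over ρ > 1.4a.
Normalization gives A² = 1/(π·a^3).
Let u = ρ/a; then A², 4π and the length scale all cancel, so P = ∫_{1.4}^{∞} u^2·e^(-2·u) du ÷ ∫_{0}^{∞} u^2·e^(-2·u) du.
Using ∫ u^2·e^(-2·u) du = -(2·u^2 + 2·u + 1)·e^(-2·u)/4, the numerator is 193·e^(-14/5)/100 and the denominator is 1/4.
Taking the ratio yields P = 0.4695.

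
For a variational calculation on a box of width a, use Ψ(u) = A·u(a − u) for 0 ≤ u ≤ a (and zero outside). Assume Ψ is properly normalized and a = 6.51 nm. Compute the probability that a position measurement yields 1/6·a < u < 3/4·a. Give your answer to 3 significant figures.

P ≈ 0.861

P = ∫_{1/6·a}^{3/4·a} |Ψ(u)|² du.
The normalization integral ∫|Ψ|²du over the whole domain equals a^5/30·A², and A² cancels in the ratio.
Let t = u/a; then A² and the length scale cancel, so P = ∫_{1/6}^{3/4} t^2·(1 - t)^2 dt ÷ ∫_{0}^{1} t^2·(1 - t)^2 dt.
An antiderivative of t^2·(1 - t)^2 is t^3·(6·t^2 - 15·t + 10)/30; evaluating from 1/6 to 3/4 gives ≈ 0.028700, while the full integral is 1/30.
Evaluating gives P = 0.8610.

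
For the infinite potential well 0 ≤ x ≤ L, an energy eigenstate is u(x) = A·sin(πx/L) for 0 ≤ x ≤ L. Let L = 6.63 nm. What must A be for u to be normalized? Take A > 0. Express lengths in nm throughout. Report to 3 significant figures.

Normalization requires ∫|u|² dx = 1, integrated from 0 to L.
With ∫₀^L sin²(nπx/L) dx = L/2, ∫|u|² dx = A²·(L/2).
So A² = (L/2)^(−1).
Plugging in L = 6.63 yields A = 0.5492.

A ≈ 0.549 nm^(-1/2)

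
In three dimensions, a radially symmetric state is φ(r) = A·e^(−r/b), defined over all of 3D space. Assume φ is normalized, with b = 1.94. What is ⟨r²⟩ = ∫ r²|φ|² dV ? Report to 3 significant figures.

The expectation value is the |φ|²-weighted average of r^2: ∫ r^2|φ|² 4πr² dr.
The ratio of the moment integral to the normalization integral gives ⟨r²⟩ = 3·b^2.
Putting b = 1.94 gives 11.29.

⟨r^2⟩ ≈ 11.3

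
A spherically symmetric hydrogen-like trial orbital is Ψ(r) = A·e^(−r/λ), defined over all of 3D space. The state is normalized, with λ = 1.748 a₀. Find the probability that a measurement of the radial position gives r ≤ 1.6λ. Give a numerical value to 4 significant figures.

With dV = 4πr²dr, the probability is ∫|Ψ|² dV over r ≤ 1.6λ.
The full normalization integral is A²·[π·λ^3] = 1, fixing A².
Let u = r/λ; then A², 4π and the length scale all cancel, so P = ∫_{0}^{1.6} u^2·e^(-2·u) du ÷ ∫_{0}^{∞} u^2·e^(-2·u) du.
Using ∫ u^2·e^(-2·u) du = -(2·u^2 + 2·u + 1)·e^(-2·u)/4, the numerator is 1/4 - 233·e^(-16/5)/100 and the denominator is 1/4.
This evaluates to P = 0.62010.

P ≈ 0.6201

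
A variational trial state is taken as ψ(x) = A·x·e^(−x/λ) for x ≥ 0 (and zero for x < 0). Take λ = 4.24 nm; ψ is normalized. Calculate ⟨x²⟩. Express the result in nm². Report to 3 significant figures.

By definition ⟨x²⟩ = ∫ x^2 |ψ(x)|² dx.
Evaluating both integrals, ⟨x²⟩ = 3·λ^2.
With λ = 4.24, ⟨x^2⟩ = 53.93.

⟨x^2⟩ ≈ 53.9 nm^2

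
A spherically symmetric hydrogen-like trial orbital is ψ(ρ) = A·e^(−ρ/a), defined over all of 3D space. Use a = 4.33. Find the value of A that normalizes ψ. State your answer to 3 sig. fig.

A ≈ 0.0626

We need A² ∫|f|² 4πρ² dρ = 1, taking the integral from 0 to ∞.
The angular integral contributes 4π, leaving ∫₀^∞ ρ²|ψ|² dρ.
The integral (without the A² prefactor) comes out to π·a^3.
So A² = (π·a^3)^(−1).
Plugging in a = 4.33 yields A = 0.06262.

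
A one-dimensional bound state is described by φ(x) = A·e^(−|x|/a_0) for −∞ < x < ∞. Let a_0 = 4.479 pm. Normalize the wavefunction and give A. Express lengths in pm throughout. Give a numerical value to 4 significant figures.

A ≈ 0.4725 pm^(-1/2)

Require ∫ |φ|² dx = 1 over the whole domain.
With φ = A·e^(−|x|/a_0), the integral evaluates to A²·[a_0].
Hence A² = 1/[a_0].
Plugging in a_0 = 4.479 yields A = 0.47251.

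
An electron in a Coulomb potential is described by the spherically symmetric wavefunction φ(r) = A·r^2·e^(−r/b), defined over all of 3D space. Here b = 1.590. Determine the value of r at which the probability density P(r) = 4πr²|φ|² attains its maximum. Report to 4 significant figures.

Set d/dr [P(r) = 4πr²|φ|²] = 0 and solve for r > 0.
Solving yields r = 3·b.
With b = 1.590, the most probable radial distance is 4.7700.

r ≈ 4.770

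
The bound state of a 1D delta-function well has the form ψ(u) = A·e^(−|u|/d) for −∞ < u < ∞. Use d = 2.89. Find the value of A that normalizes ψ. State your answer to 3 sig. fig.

A ≈ 0.588

We need A² ∫|f|² du = 1, taking the integral from −∞ to ∞.
With ψ = A·e^(−|u|/d), the integral evaluates to A²·[d].
Plugging in d = 2.89 yields A = 0.5882.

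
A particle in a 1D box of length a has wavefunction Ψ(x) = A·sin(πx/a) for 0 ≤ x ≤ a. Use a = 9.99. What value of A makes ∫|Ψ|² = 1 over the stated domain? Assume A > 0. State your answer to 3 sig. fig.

We need A² ∫|f|² dx = 1, taking the integral from 0 to a.
Carrying out the integral gives A² · a/2.
So A² = (a/2)^(−1).
Plugging in a = 9.99 yields A = 0.4474.

A ≈ 0.447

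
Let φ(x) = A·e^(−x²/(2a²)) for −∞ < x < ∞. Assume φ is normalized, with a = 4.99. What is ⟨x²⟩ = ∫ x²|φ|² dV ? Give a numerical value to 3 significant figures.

⟨x^2⟩ ≈ 12.5

⟨x²⟩ = ∫ x^2 |φ|² dx over the full domain.
With ∫_{−∞}^{∞} x^(2m) e^(−αx²) dx = (2m−1)!!·√π / (2^m α^(m+1/2)), the ratio of the moment integral to the normalization integral gives ⟨x²⟩ = a^2/2.
With a = 4.99, ⟨x^2⟩ = 12.45.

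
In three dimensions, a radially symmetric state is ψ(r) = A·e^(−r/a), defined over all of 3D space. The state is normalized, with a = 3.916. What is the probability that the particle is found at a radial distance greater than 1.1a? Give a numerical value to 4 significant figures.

With dV = 4πr²dr, the probability is ∫|ψ|² dV over r > 1.1a.
Normalization gives A² = 1/(π·a^3).
Let u = r/a; then A², 4π and the length scale all cancel, so P = ∫_{1.1}^{∞} u^2·e^(-2·u) du ÷ ∫_{0}^{∞} u^2·e^(-2·u) du.
An antiderivative of u^2·e^(-2·u) is -(2·u^2 + 2·u + 1)·e^(-2·u)/4; evaluating from 1.1 to ∞ gives 281·e^(-11/5)/200, while the full integral is 1/4.
The region integral divided by the full integral gives P = 0.62271.

P ≈ 0.6227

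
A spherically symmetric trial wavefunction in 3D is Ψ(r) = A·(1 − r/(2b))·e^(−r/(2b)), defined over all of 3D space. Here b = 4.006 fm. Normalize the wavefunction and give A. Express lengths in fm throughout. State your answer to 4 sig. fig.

Normalization requires ∫|Ψ|² 4πr² dr = 1, integrated from 0 to ∞.
The angular integral contributes 4π, leaving ∫₀^∞ r²|Ψ|² dr.
With ∫₀^∞ r^4 e^(−αr) dr = 4!/α^5, the integral (without the A² prefactor) comes out to 8·π·b^3.
Setting this equal to 1 gives A² = 1/(8·π·b^3).
Plugging in b = 4.006 yields A = 0.024878.

A ≈ 0.02488 fm^(-3/2)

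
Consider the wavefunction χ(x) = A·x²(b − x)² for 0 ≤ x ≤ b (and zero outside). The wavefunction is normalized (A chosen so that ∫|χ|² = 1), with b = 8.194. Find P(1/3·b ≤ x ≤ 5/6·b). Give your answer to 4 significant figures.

P ≈ 0.8462

P = ∫_{1/3·b}^{5/6·b} |χ(x)|² dx.
Since A² = 1/(b^9/630), this is the region integral divided by the full normalization integral.
In terms of u = x/b (A² and the length scale cancel between numerator and denominator), P = [∫_{1/3}^{5/6} u^4·(1 - u)^4 du] / [∫_{0}^{1} u^4·(1 - u)^4 du].
With ∫ u^4·(1 - u)^4 du = u^5·(70·u^4 - 315·u^3 + 540·u^2 - 420·u + 126)/630 + C, the region integral is ≈ 0.00134318 and the full one is 1/630.
Evaluating gives P = 0.84620.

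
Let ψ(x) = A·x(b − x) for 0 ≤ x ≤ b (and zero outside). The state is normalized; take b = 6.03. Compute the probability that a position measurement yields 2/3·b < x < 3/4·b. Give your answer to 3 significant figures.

The probability is P = ∫ |ψ|² dx over [2/3·b, 3/4·b].
Since A² = 1/(b^5/30), this is the region integral divided by the full normalization integral.
Substituting u = x/b, A² and the length scale cancel in the ratio: P = ∫_{2/3}^{3/4} u^2·(1 - u)^2 du / ∫_{0}^{1} u^2·(1 - u)^2 du.
An antiderivative of u^2·(1 - u)^2 is u^3·(6·u^2 - 15·u + 10)/30; evaluating from 2/3 to 3/4 gives ≈ 0.0035454, while the full integral is 1/30.
Taking the ratio, P = 0.1064.

P ≈ 0.106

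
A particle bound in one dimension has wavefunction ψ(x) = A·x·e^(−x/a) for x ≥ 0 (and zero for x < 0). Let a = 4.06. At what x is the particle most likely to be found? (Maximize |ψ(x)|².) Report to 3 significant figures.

x ≈ 4.06

The maximum of |ψ(x)|² occurs where its derivative vanishes.
This gives x = a.
With a = 4.06, the most probable position is 4.060.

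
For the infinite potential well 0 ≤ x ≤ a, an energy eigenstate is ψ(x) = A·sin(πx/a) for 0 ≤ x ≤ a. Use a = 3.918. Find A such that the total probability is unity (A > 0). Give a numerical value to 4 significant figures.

A ≈ 0.7145

We need A² ∫|f|² dx = 1, taking the integral from 0 to a.
With ∫₀^a sin²(nπx/a) dx = a/2, the integral (without the A² prefactor) comes out to a/2.
With a = 3.918: A² = 0.51046 and A = 0.71447.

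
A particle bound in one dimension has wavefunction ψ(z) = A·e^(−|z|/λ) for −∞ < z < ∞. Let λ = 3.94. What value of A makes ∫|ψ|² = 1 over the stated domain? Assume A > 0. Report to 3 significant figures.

A ≈ 0.504

We need A² ∫|f|² dz = 1, taking the integral from −∞ to ∞.
With ∫₀^∞ z^0 e^(−αz) dz = 0!/α^1, ∫|ψ|² dz = A²·(λ).
Hence A² = 1/[λ].
Substituting λ = 3.94 gives A² = 0.2538, so A = 0.5038.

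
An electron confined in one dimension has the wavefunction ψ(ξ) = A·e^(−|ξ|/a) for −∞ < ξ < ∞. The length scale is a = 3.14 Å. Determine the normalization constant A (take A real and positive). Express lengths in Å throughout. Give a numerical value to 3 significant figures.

A ≈ 0.564 Å^(-1/2)

The normalization condition is ∫|ψ|² dξ = 1 from −∞ to ∞.
Recall ∫₀^∞ ξ^m e^(−ξ/β) dξ = m!·β^(m+1), the integral (without the A² prefactor) comes out to a.
Substituting a = 3.14 gives A² = 0.3185, so A = 0.5643.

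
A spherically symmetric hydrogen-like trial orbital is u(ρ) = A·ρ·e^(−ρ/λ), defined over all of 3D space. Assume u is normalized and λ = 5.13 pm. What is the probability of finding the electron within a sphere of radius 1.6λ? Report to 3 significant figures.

With dV = 4πρ²dρ, the probability is ∫|u|² dV over ρ ≤ 1.6λ.
A² is fixed by ∫₀^∞ 4πρ²|u|² dρ = 1, i.e. A² = (3·π·λ^5)^(−1).
In terms of t = ρ/λ (A², 4π and the length scale all cancel between numerator and denominator), P = [∫_{0}^{1.6} t^4·e^(-2·t) dt] / [∫_{0}^{∞} t^4·e^(-2·t) dt].
Using ∫ t^4·e^(-2·t) dt = -(t^4/2 + t^3 + 3·t^2/2 + 3·t/2 + 3/4)·e^(-2·t), the numerator is ≈ 0.16454 and the denominator is 3/4.
This evaluates to P = 0.2194.

P ≈ 0.219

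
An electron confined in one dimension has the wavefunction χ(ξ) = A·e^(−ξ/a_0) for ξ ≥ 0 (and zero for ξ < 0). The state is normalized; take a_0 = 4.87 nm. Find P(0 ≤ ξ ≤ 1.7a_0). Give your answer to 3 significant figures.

The probability is P = ∫ |χ|² dξ over [0, 1.7a_0].
The normalization integral ∫|χ|²dξ over the whole domain equals a_0/2·A², and A² cancels in the ratio.
In terms of u = ξ/a_0 (A² and the length scale cancel between numerator and denominator), P = [∫_{0}^{1.7} e^(-2·u) du] / [∫_{0}^{∞} e^(-2·u) du].
An antiderivative of e^(-2·u) is -e^(-2·u)/2; evaluating from 0 to 1.7 gives 1/2 - e^(-17/5)/2, while the full integral is 1/2.
Taking the ratio, P = 0.9666.

P ≈ 0.967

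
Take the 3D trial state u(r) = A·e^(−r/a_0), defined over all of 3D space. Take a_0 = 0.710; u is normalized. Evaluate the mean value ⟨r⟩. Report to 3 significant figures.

By definition ⟨r⟩ = ∫ r |u(r)|² 4πr² dr.
Recall ∫₀^∞ r^m e^(−r/β) dr = m!·β^(m+1), since the A² factors cancel between numerator and denominator, ⟨r⟩ = 3·a_0/2.
With a_0 = 0.710, ⟨r⟩ = 1.065.

⟨r⟩ ≈ 1.07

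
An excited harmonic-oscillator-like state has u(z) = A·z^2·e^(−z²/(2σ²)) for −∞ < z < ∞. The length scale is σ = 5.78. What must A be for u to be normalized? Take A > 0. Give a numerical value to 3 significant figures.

The normalization condition is ∫|u|² dz = 1 from −∞ to ∞.
Carrying out the integral gives A² · 3·√(π)·σ^5/4.
Hence A² = 1/[3·√(π)·σ^5/4].
With σ = 5.78: A² = 0.0001166 and A = 0.01080.

A ≈ 0.0108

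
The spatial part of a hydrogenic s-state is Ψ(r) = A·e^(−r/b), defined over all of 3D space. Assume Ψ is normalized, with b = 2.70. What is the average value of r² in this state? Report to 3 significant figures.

⟨r²⟩ = ∫ r^2 |Ψ|² 4πr² dr over the full domain.
Since the A² factors cancel between numerator and denominator, ⟨r²⟩ = 3·b^2.
Putting b = 2.70 gives 21.87.

⟨r^2⟩ ≈ 21.9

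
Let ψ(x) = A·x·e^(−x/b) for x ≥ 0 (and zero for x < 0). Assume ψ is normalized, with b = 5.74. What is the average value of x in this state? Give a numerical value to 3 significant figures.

⟨x⟩ ≈ 8.61

The expectation value is the |ψ|²-weighted average of x: ∫ x|ψ|² dx.
With ∫₀^∞ x^3 e^(−αx) dx = 3!/α^4, evaluating both integrals, ⟨x⟩ = 3·b/2.
Putting b = 5.74 gives 8.610.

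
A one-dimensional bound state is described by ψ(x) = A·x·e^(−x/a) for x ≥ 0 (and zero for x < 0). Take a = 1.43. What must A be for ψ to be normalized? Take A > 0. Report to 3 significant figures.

A ≈ 1.17

We need A² ∫|f|² dx = 1, taking the integral from 0 to ∞.
Recall ∫₀^∞ x^m e^(−x/β) dx = m!·β^(m+1), with ψ = A·x·e^(−x/a), the integral evaluates to A²·[a^3/4].
Substituting a = 1.43 gives A² = 1.368, so A = 1.170.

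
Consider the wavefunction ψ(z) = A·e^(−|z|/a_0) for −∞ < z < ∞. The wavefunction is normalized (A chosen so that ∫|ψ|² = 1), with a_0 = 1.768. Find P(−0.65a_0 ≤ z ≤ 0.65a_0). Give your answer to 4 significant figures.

P ≈ 0.7275

|ψ|² is the probability density, so P = ∫_{−0.65a_0}^{0.65a_0} |ψ|² dz.
The normalization integral ∫|ψ|²dz over the whole domain equals a_0·A², and A² cancels in the ratio.
By symmetry take twice the z ≥ 0 contribution in numerator and denominator; the 2's cancel. Let u = z/a_0; then A² and the length scale cancel, so P = ∫_{0}^{0.65} e^(-2·u) du ÷ ∫_{0}^{∞} e^(-2·u) du.
Using ∫ e^(-2·u) du = -e^(-2·u)/2, the numerator is 1/2 - e^(-13/10)/2 and the denominator is 1/2.
The result is P = 0.72747.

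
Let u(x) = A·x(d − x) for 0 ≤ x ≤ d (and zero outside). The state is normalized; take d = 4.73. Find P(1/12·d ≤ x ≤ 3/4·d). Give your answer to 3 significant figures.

P ≈ 0.891

|u|² is the probability density, so P = ∫_{1/12·d}^{3/4·d} |u|² dx.
Since A² = 1/(d^5/30), this is the region integral divided by the full normalization integral.
Substituting t = x/d, A² and the length scale cancel in the ratio: P = ∫_{1/12}^{3/4} t^2·(1 - t)^2 dt / ∫_{0}^{1} t^2·(1 - t)^2 dt.
With ∫ t^2·(1 - t)^2 dt = t^3·(6·t^2 - 15·t + 10)/30 + C, the region integral is ≈ 0.029713 and the full one is 1/30.
Evaluating gives P = 4621/5184.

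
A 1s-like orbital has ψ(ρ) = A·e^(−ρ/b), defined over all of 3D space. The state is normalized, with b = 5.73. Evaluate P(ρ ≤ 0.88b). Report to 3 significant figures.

Integrate the radial probability density 4πρ²|ψ|² over ρ ≤ 0.88b.
The full normalization integral is A²·[π·b^3] = 1, fixing A².
Let u = ρ/b; then A², 4π and the length scale all cancel, so P = ∫_{0}^{0.88} u^2·e^(-2·u) du ÷ ∫_{0}^{∞} u^2·e^(-2·u) du.
An antiderivative of u^2·e^(-2·u) is -(2·u^2 + 2·u + 1)·e^(-2·u)/4; evaluating from 0 to 0.88 gives 1/4 - 2693·e^(-44/25)/2500, while the full integral is 1/4.
The region integral divided by the full integral gives P = 0.2587.

P ≈ 0.259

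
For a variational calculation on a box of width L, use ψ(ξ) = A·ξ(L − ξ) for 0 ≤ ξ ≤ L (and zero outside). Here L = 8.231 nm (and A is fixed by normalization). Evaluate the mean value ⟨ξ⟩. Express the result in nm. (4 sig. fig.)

By definition ⟨ξ⟩ = ∫ ξ |ψ(ξ)|² dξ.
Expanding the polynomial and integrating term by term, since the A² factors cancel between numerator and denominator, ⟨ξ⟩ = L/2.
Putting L = 8.231 gives 4.1155.

⟨ξ⟩ ≈ 4.116 nm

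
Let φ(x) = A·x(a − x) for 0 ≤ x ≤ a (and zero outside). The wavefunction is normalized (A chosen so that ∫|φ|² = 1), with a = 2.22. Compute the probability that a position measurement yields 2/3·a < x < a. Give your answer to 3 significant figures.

The probability is P = ∫ |φ|² dx over [2/3·a, a].
Since A² = 1/(a^5/30), this is the region integral divided by the full normalization integral.
Substituting u = x/a, A² and the length scale cancel in the ratio: P = ∫_{2/3}^{1} u^2·(1 - u)^2 du / ∫_{0}^{1} u^2·(1 - u)^2 du.
With ∫ u^2·(1 - u)^2 du = u^3·(6·u^2 - 15·u + 10)/30 + C, the region integral is 17/2430 and the full one is 1/30.
The result is P = 17/81.

P ≈ 0.210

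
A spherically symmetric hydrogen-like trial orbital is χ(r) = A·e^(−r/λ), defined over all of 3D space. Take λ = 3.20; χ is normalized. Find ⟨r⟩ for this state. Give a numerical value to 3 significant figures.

The expectation value is the |χ|²-weighted average of r: ∫ r|χ|² 4πr² dr.
Using ∫₀^∞ rⁿ e^(−αr) dr = n!/αⁿ⁺¹, the ratio of the moment integral to the normalization integral gives ⟨r⟩ = 3·λ/2.
Putting λ = 3.20 gives 4.800.

⟨r⟩ ≈ 4.80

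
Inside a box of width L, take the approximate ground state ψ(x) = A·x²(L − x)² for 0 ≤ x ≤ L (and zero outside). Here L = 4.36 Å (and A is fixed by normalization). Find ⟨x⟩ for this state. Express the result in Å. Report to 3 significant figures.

⟨x⟩ = ∫ x |ψ|² dx over the full domain.
The ratio of the moment integral to the normalization integral gives ⟨x⟩ = L/2.
With L = 4.36, ⟨x⟩ = 2.180.

⟨x⟩ ≈ 2.18 Å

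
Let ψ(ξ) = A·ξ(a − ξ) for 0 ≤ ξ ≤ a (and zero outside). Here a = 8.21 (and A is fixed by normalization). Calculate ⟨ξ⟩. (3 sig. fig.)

⟨ξ⟩ ≈ 4.11

The expectation value is the |ψ|²-weighted average of ξ: ∫ ξ|ψ|² dξ.
The ratio of the moment integral to the normalization integral gives ⟨ξ⟩ = a/2.
Putting a = 8.21 gives 4.105.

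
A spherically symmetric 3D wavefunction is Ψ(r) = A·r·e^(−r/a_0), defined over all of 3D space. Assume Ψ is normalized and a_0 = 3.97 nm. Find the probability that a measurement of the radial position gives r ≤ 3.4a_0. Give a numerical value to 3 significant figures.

With dV = 4πr²dr, the probability is ∫|Ψ|² dV over r ≤ 3.4a_0.
The full normalization integral is A²·[3·π·a_0^5] = 1, fixing A².
Let u = r/a_0; then A², 4π and the length scale all cancel, so P = ∫_{0}^{3.4} u^4·e^(-2·u) du ÷ ∫_{0}^{∞} u^4·e^(-2·u) du.
Using ∫ u^4·e^(-2·u) du = -(u^4/2 + u^3 + 3·u^2/2 + 3·u/2 + 3/4)·e^(-2·u), the numerator is ≈ 0.60598 and the denominator is 3/4.
Taking the ratio yields P = 0.8080.

P ≈ 0.808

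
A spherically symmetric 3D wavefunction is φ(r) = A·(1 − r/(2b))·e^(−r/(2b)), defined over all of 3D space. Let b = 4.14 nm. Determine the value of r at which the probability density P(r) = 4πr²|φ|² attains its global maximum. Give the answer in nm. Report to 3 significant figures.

Set d/dr [P(r) = 4πr²|φ|²] = 0 and solve for r > 0.
Solving yields r = b·(√(5) + 3).
With b = 4.14, the most probable radial distance is 21.68 nm.

r ≈ 21.7 nm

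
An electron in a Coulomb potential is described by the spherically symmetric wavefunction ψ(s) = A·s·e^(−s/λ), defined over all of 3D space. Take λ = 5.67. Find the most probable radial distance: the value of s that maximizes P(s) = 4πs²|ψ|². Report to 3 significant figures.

The maximum of P(s) = 4πs²|ψ|² occurs where its derivative vanishes.
This gives s = 2·λ.
With λ = 5.67, the most probable radial distance is 11.34.

s ≈ 11.3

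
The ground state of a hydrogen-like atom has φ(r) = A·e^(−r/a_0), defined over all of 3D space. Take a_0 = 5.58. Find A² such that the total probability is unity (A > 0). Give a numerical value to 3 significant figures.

Require ∫ |φ|² 4πr² dr = 1 over the whole domain.
The angular integral contributes 4π, leaving ∫₀^∞ r²|φ|² dr.
∫|φ|² 4πr² dr = A²·(π·a_0^3).
Plugging in a_0 = 5.58 yields A = 0.04280.

A^2 ≈ 0.00183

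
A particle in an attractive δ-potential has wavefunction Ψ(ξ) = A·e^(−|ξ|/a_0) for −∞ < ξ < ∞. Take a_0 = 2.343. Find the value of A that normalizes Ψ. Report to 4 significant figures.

A ≈ 0.6533

The normalization condition is ∫|Ψ|² dξ = 1 from −∞ to ∞.
Using ∫₀^∞ ξⁿ e^(−αξ) dξ = n!/αⁿ⁺¹, the integral (without the A² prefactor) comes out to a_0.
With a_0 = 2.343: A² = 0.42680 and A = 0.65330.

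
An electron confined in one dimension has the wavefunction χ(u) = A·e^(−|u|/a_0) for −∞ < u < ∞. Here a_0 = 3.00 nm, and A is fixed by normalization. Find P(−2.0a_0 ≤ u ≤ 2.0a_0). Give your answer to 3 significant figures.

P ≈ 0.982

|χ|² is the probability density, so P = ∫_{−2.0a_0}^{2.0a_0} |χ|² du.
Since A² = 1/(a_0), this is the region integral divided by the full normalization integral.
Both integrals are even about u = 0, so only the u ≥ 0 halves are needed (the factors of 2 cancel). In terms of t = u/a_0 (A² and the length scale cancel between numerator and denominator), P = [∫_{0}^{2.0} e^(-2·t) dt] / [∫_{0}^{∞} e^(-2·t) dt].
Using ∫ e^(-2·t) dt = -e^(-2·t)/2, the numerator is 1/2 - e^(-4)/2 and the denominator is 1/2.
This works out to P = 0.9817.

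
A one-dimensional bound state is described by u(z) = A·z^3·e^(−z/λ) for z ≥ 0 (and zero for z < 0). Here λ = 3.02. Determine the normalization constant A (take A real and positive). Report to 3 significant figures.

We need A² ∫|f|² dz = 1, taking the integral from 0 to ∞.
Recall ∫₀^∞ z^m e^(−z/β) dz = m!·β^(m+1), ∫|u|² dz = A²·(45·λ^7/8).
Hence A² = 1/[45·λ^7/8].
With λ = 3.02: A² = 0.00007759 and A = 0.008809.

A ≈ 0.00881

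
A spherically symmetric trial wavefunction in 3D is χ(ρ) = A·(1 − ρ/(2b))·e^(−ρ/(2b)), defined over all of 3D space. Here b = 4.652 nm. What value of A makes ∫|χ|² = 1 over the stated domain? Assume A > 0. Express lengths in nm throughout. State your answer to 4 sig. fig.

A ≈ 0.01988 nm^(-3/2)

Require ∫ |χ|² 4πρ² dρ = 1 over the whole domain.
The angular integral contributes 4π, leaving ∫₀^∞ ρ²|χ|² dρ.
Using ∫₀^∞ ρⁿ e^(−αρ) dρ = n!/αⁿ⁺¹, carrying out the integral gives A² · 8·π·b^3.
Setting this equal to 1 gives A² = 1/(8·π·b^3).
Substituting b = 4.652 gives A² = 0.00039522, so A = 0.019880.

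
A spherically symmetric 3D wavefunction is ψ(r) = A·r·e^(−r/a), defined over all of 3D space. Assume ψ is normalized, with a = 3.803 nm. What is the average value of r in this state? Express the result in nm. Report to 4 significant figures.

⟨r⟩ ≈ 9.508 nm

The expectation value is the |ψ|²-weighted average of r: ∫ r|ψ|² 4πr² dr.
Evaluating both integrals, ⟨r⟩ = 5·a/2.
With a = 3.803, ⟨r⟩ = 9.5075.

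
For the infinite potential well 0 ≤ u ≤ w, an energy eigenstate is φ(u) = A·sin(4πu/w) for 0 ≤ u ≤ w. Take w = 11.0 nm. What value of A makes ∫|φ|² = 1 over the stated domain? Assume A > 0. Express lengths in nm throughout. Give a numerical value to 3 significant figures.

A ≈ 0.426 nm^(-1/2)

Normalization requires ∫|φ|² du = 1, integrated from 0 to w.
Using sin²θ = (1 − cos 2θ)/2, the integral (without the A² prefactor) comes out to w/2.
So A² = (w/2)^(−1).
With w = 11.0: A² = 0.1818 and A = 0.4264.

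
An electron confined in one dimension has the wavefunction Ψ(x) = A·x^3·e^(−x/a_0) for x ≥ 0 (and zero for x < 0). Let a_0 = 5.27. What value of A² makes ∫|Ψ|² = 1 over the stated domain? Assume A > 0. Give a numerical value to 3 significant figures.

Require ∫ |Ψ|² dx = 1 over the whole domain.
The integral (without the A² prefactor) comes out to 45·a_0^7/8.
With a_0 = 5.27: A² = 0.000001575 and A = 0.001255.

A^2 ≈ 0.00000157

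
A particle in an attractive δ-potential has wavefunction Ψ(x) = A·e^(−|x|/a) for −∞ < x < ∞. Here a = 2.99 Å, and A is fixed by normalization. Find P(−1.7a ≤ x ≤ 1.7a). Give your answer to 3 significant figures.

P ≈ 0.967

|Ψ|² is the probability density, so P = ∫_{−1.7a}^{1.7a} |Ψ|² dx.
Since A² = 1/(a), this is the region integral divided by the full normalization integral.
By symmetry take twice the x ≥ 0 contribution in numerator and denominator; the 2's cancel. Let u = x/a; then A² and the length scale cancel, so P = ∫_{0}^{1.7} e^(-2·u) du ÷ ∫_{0}^{∞} e^(-2·u) du.
With ∫ e^(-2·u) du = -e^(-2·u)/2 + C, the region integral is 1/2 - e^(-17/5)/2 and the full one is 1/2.
Taking the ratio, P = 0.9666.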